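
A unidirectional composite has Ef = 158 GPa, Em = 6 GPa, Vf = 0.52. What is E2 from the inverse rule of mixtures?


1/E2 = Vf/Ef + (1-Vf)/Em = 0.52/158 + 0.48/6
E2 = 12.01 GPa

12.01 GPa


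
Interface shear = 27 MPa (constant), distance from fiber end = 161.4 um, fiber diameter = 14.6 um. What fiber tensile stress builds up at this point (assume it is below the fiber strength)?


Force balance: sigma_f * (pi*d^2/4) = tau * (pi*d) * x  ->  sigma_f = 4 * tau * x / d
sigma_f = 4 * 27 * 161.4 / 14.6 = 1193.9 MPa

1193.9 MPa


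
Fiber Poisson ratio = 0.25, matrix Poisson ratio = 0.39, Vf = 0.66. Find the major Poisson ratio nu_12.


nu_12 = nu_f*Vf + nu_m*(1-Vf) = 0.25*0.66 + 0.39*0.34 = 0.2976

0.2976


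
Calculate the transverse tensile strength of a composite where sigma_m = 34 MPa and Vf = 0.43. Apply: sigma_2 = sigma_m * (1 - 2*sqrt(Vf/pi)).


factor = 1 - 2*sqrt(0.43/pi) = 0.2601
sigma_2 = 34 * 0.2601 = 8.84 MPa

8.84 MPa


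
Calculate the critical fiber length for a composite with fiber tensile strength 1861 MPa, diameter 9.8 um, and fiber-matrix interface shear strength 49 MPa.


Lc = sigma_f * d / (2 * tau_i) = 1861 * 9.8 / (2 * 49) = 186.1 um

186.1 um


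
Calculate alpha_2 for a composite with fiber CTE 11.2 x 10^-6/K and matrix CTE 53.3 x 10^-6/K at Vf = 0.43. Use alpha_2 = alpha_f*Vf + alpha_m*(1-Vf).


alpha_2 = alpha_f*Vf + alpha_m*(1-Vf) = 11.2*0.43 + 53.3*0.57 = 35.2 x 10^-6/K

35.2 x 10^-6/K


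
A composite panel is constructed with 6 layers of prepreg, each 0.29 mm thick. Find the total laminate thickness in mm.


h = n * t_ply = 6 * 0.29 = 1.74 mm

1.74 mm


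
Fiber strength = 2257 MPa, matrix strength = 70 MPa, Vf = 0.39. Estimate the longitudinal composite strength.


sigma_1 = sigma_f*Vf + sigma_m*(1-Vf) = 2257*0.39 + 70*0.61 = 922.9 MPa

922.9 MPa


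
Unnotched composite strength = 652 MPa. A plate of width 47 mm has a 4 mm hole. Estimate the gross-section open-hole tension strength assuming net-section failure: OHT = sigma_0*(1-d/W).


OHT = sigma_0*(1-d/W) = 652*(1-4/47) = 596.5 MPa

596.5 MPa


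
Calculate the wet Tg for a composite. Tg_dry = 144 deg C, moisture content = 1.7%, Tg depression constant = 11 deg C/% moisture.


Tg_wet = Tg_dry - k*moisture = 144 - 11*1.7 = 125.3 deg C

125.3 deg C


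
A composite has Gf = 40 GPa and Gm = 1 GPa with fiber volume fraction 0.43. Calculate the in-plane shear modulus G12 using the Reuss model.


1/G12 = Vf/Gf + (1-Vf)/Gm = 0.43/40 + 0.57/1
G12 = 1.72 GPa

1.72 GPa


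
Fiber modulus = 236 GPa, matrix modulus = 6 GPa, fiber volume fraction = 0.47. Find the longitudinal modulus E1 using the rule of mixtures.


E1 = Ef*Vf + Em*(1-Vf) = 236*0.47 + 6*0.53 = 114.1 GPa

114.1 GPa


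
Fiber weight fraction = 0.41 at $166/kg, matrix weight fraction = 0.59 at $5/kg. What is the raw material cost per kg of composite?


Cost = cost_f*Wf + cost_m*Wm = 166*0.41 + 5*0.59 = $71.01/kg

$71.01/kg


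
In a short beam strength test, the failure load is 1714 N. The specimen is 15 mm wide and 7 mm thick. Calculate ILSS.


ILSS = 3F/(4bh) = 3*1714/(4*15*7) = 12.24 MPa

12.24 MPa


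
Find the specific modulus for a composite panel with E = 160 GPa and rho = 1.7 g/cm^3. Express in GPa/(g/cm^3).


Specific stiffness = E/rho = 160/1.7 = 94.1 GPa/(g/cm^3)

94.1 GPa/(g/cm^3)


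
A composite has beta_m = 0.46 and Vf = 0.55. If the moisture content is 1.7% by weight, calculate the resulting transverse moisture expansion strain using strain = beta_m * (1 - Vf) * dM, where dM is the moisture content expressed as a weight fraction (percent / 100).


dM = 1.7/100 = 0.017
strain = beta_m * (1-Vf) * dM = 0.46 * 0.45 * 0.017 = 0.003519

0.003519


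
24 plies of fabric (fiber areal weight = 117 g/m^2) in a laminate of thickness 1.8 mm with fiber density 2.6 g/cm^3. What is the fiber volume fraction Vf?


Vf = n * FAW / (rho_f * h * 1000) = 24 * 117 / (2.6 * 1.8 * 1000) = 0.6

0.6


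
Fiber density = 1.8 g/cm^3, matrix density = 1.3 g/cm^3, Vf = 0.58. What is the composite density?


rho_c = rho_f*Vf + rho_m*(1-Vf) = 1.8*0.58 + 1.3*0.42 = 1.59 g/cm^3

1.59 g/cm^3


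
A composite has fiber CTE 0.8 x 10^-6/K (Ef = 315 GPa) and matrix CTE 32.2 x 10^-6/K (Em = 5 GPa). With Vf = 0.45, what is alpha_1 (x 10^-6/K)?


E1 = Ef*Vf + Em*(1-Vf) = 144.5
alpha_1 = (alpha_f*Ef*Vf + alpha_m*Em*(1-Vf))/E1 = 1.4 x 10^-6/K

1.4 x 10^-6/K


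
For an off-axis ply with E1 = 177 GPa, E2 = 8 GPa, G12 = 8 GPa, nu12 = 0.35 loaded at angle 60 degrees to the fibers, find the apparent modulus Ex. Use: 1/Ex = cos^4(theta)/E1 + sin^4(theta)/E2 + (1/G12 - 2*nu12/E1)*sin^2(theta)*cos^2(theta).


cos^4(60) = 0.0625, sin^4(60) = 0.5625, sin^2(60)*cos^2(60) = 0.1875
1/G12 - 2*nu12/E1 = 1/8 - 2*0.35/177 = 0.121045 GPa^-1
1/Ex = 0.0625/177 + 0.5625/8 + 0.121045*0.1875 = 0.0933616 GPa^-1
Ex = 10.71 GPa

10.71 GPa


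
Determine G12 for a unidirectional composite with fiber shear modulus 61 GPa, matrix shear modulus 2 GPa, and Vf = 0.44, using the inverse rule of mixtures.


1/G12 = Vf/Gf + (1-Vf)/Gm = 0.44/61 + 0.56/2
G12 = 3.48 GPa

3.48 GPa


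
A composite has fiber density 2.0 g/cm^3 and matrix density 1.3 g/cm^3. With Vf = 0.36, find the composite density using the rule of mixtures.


rho_c = rho_f*Vf + rho_m*(1-Vf) = 2.0*0.36 + 1.3*0.64 = 1.552 g/cm^3

1.552 g/cm^3


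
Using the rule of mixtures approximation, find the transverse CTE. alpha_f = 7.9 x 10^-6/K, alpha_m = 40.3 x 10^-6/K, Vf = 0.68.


alpha_2 = alpha_f*Vf + alpha_m*(1-Vf) = 7.9*0.68 + 40.3*0.32 = 18.3 x 10^-6/K

18.3 x 10^-6/K


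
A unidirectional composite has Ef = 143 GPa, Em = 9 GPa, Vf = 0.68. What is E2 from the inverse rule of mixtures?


1/E2 = Vf/Ef + (1-Vf)/Em = 0.68/143 + 0.32/9
E2 = 24.81 GPa

24.81 GPa


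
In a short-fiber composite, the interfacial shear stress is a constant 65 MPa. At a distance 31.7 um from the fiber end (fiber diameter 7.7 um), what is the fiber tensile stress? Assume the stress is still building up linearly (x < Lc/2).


Force balance: sigma_f * (pi*d^2/4) = tau * (pi*d) * x  ->  sigma_f = 4 * tau * x / d
sigma_f = 4 * 65 * 31.7 / 7.7 = 1070.4 MPa

1070.4 MPa


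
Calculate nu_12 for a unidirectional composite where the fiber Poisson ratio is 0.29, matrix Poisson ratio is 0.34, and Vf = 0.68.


nu_12 = nu_f*Vf + nu_m*(1-Vf) = 0.29*0.68 + 0.34*0.32 = 0.306

0.306


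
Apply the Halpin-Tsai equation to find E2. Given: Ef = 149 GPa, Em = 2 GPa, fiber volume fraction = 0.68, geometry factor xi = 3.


eta = (Ef/Em - 1)/(Ef/Em + xi) = (74.5 - 1)/(74.5 + 3) = 0.9484
E2 = Em*(1+xi*eta*Vf)/(1-eta*Vf) = 16.53 GPa

16.53 GPa


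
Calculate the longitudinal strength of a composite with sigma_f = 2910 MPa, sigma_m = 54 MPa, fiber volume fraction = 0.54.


sigma_1 = sigma_f*Vf + sigma_m*(1-Vf) = 2910*0.54 + 54*0.46 = 1596.2 MPa

1596.2 MPa


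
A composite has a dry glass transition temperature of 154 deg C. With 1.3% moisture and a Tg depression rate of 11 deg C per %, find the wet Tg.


Tg_wet = Tg_dry - k*moisture = 154 - 11*1.3 = 139.7 deg C

139.7 deg C


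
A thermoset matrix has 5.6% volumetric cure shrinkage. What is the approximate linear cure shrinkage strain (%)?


Linear shrinkage ≈ vol_shrink/3 = 5.6/3 = 1.867%

1.867%


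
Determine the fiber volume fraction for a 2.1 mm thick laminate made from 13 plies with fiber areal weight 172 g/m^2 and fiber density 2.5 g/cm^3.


Vf = n * FAW / (rho_f * h * 1000) = 13 * 172 / (2.5 * 2.1 * 1000) = 0.4259

0.4259


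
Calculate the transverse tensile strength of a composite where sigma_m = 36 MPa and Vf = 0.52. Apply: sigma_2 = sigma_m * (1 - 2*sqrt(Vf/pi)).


factor = 1 - 2*sqrt(0.52/pi) = 0.1863
sigma_2 = 36 * 0.1863 = 6.71 MPa

6.71 MPa


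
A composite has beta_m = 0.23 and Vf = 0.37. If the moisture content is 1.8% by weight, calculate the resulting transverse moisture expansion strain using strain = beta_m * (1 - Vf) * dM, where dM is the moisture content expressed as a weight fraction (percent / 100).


dM = 1.8/100 = 0.018
strain = beta_m * (1-Vf) * dM = 0.23 * 0.63 * 0.018 = 0.0026082

0.0026082


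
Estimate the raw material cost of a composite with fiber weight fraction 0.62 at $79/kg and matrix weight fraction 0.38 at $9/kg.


Cost = cost_f*Wf + cost_m*Wm = 79*0.62 + 9*0.38 = $52.4/kg

$52.4/kg


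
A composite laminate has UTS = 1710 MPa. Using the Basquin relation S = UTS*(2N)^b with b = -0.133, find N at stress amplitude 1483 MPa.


N = 0.5 * (S/UTS)^(1/b) = 0.5 * (1483/1710)^(1/-0.133) = 1.4590 cycles

1.4590 cycles


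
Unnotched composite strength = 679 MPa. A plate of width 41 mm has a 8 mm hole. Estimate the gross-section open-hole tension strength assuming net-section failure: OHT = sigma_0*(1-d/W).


OHT = sigma_0*(1-d/W) = 679*(1-8/41) = 546.5 MPa

546.5 MPa


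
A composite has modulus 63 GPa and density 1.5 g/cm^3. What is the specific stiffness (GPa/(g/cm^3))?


Specific stiffness = E/rho = 63/1.5 = 42.0 GPa/(g/cm^3)

42.0 GPa/(g/cm^3)


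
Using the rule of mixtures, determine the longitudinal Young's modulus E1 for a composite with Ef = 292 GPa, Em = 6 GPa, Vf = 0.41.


E1 = Ef*Vf + Em*(1-Vf) = 292*0.41 + 6*0.59 = 123.26 GPa

123.26 GPa


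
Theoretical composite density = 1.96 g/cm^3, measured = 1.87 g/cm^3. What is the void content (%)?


Void% = (rho_theo - rho_actual)/rho_theo * 100 = (1.96 - 1.87)/1.96 * 100 = 4.59%

4.59%


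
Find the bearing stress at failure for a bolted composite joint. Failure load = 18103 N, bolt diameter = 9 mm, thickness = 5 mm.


sigma_br = F/(d*h) = 18103/(9*5) = 402.3 MPa

402.3 MPa


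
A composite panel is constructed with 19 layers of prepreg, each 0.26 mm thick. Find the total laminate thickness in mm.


h = n * t_ply = 19 * 0.26 = 4.94 mm

4.94 mm


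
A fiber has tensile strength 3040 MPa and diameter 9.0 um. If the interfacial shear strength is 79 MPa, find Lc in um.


Lc = sigma_f * d / (2 * tau_i) = 3040 * 9.0 / (2 * 79) = 173.2 um

173.2 um


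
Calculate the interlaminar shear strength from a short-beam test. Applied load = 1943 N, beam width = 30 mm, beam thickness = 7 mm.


ILSS = 3F/(4bh) = 3*1943/(4*30*7) = 6.94 MPa

6.94 MPa


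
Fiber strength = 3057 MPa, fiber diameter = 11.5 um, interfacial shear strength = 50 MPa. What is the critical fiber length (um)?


Lc = sigma_f * d / (2 * tau_i) = 3057 * 11.5 / (2 * 50) = 351.6 um

351.6 um


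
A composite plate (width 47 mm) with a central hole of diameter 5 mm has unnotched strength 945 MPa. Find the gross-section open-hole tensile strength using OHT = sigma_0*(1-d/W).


OHT = sigma_0*(1-d/W) = 945*(1-5/47) = 844.5 MPa

844.5 MPa


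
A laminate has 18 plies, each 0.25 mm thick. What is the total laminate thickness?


h = n * t_ply = 18 * 0.25 = 4.5 mm

4.5 mm


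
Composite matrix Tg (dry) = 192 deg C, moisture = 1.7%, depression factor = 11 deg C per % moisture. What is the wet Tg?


Tg_wet = Tg_dry - k*moisture = 192 - 11*1.7 = 173.3 deg C

173.3 deg C


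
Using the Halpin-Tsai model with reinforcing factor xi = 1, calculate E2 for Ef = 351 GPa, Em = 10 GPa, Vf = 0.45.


eta = (Ef/Em - 1)/(Ef/Em + xi) = (35.1 - 1)/(35.1 + 1) = 0.9446
E2 = Em*(1+xi*eta*Vf)/(1-eta*Vf) = 24.79 GPa

24.79 GPa


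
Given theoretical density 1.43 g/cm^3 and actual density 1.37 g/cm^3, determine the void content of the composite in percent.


Void% = (rho_theo - rho_actual)/rho_theo * 100 = (1.43 - 1.37)/1.43 * 100 = 4.2%

4.2%


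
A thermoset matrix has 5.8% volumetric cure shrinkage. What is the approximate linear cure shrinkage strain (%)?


Linear shrinkage ≈ vol_shrink/3 = 5.8/3 = 1.933%

1.933%


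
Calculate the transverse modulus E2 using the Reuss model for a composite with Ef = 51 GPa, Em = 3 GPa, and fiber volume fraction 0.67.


1/E2 = Vf/Ef + (1-Vf)/Em = 0.67/51 + 0.33/3
E2 = 8.12 GPa

8.12 GPa


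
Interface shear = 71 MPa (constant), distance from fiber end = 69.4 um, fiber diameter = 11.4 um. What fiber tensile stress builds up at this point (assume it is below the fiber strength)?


Force balance: sigma_f * (pi*d^2/4) = tau * (pi*d) * x  ->  sigma_f = 4 * tau * x / d
sigma_f = 4 * 71 * 69.4 / 11.4 = 1728.9 MPa

1728.9 MPa


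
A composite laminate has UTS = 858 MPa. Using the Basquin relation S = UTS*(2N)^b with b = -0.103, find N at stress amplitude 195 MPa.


N = 0.5 * (S/UTS)^(1/b) = 0.5 * (195/858)^(1/-0.103) = 883249.4350 cycles

883249.4350 cycles


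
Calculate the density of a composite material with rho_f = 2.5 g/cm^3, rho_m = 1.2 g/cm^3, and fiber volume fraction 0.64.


rho_c = rho_f*Vf + rho_m*(1-Vf) = 2.5*0.64 + 1.2*0.36 = 2.032 g/cm^3

2.032 g/cm^3


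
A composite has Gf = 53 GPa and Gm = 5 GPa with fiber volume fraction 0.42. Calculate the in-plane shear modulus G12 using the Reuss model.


1/G12 = Vf/Gf + (1-Vf)/Gm = 0.42/53 + 0.58/5
G12 = 8.07 GPa

8.07 GPa


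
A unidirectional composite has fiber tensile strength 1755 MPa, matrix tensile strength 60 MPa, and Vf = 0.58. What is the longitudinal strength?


sigma_1 = sigma_f*Vf + sigma_m*(1-Vf) = 1755*0.58 + 60*0.42 = 1043.1 MPa

1043.1 MPa


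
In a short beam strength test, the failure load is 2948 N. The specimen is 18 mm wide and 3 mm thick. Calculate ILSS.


ILSS = 3F/(4bh) = 3*2948/(4*18*3) = 40.94 MPa

40.94 MPa


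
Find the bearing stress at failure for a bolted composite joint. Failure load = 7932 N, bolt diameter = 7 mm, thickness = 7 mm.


sigma_br = F/(d*h) = 7932/(7*7) = 161.9 MPa

161.9 MPa


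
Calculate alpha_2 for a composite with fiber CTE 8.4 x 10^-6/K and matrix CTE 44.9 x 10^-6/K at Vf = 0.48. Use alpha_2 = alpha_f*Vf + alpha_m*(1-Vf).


alpha_2 = alpha_f*Vf + alpha_m*(1-Vf) = 8.4*0.48 + 44.9*0.52 = 27.4 x 10^-6/K

27.4 x 10^-6/K


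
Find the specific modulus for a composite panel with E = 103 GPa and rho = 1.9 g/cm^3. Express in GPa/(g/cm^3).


Specific stiffness = E/rho = 103/1.9 = 54.2 GPa/(g/cm^3)

54.2 GPa/(g/cm^3)


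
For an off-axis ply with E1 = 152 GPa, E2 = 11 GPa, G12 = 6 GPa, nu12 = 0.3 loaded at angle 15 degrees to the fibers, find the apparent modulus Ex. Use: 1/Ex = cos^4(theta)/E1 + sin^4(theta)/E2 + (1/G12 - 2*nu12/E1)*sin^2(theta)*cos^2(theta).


cos^4(15) = 0.870513, sin^4(15) = 0.004487, sin^2(15)*cos^2(15) = 0.0625
1/G12 - 2*nu12/E1 = 1/6 - 2*0.3/152 = 0.162719 GPa^-1
1/Ex = 0.870513/152 + 0.004487/11 + 0.162719*0.0625 = 0.016305 GPa^-1
Ex = 61.33 GPa

61.33 GPa


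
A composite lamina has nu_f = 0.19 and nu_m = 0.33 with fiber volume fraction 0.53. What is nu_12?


nu_12 = nu_f*Vf + nu_m*(1-Vf) = 0.19*0.53 + 0.33*0.47 = 0.2558

0.2558


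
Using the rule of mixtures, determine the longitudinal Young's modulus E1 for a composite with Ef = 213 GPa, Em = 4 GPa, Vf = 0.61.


E1 = Ef*Vf + Em*(1-Vf) = 213*0.61 + 4*0.39 = 131.49 GPa

131.49 GPa


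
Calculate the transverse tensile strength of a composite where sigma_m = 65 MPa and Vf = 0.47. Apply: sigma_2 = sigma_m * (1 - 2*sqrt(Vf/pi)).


factor = 1 - 2*sqrt(0.47/pi) = 0.2264
sigma_2 = 65 * 0.2264 = 14.72 MPa

14.72 MPa


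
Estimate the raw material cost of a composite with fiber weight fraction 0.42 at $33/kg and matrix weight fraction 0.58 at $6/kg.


Cost = cost_f*Wf + cost_m*Wm = 33*0.42 + 6*0.58 = $17.34/kg

$17.34/kg


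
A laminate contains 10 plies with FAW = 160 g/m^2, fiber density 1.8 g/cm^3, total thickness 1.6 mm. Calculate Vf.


Vf = n * FAW / (rho_f * h * 1000) = 10 * 160 / (1.8 * 1.6 * 1000) = 0.5556

0.5556


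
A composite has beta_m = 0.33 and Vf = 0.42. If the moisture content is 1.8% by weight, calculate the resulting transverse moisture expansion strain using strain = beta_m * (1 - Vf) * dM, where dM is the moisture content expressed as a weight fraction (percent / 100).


dM = 1.8/100 = 0.018
strain = beta_m * (1-Vf) * dM = 0.33 * 0.58 * 0.018 = 0.0034452

0.0034452


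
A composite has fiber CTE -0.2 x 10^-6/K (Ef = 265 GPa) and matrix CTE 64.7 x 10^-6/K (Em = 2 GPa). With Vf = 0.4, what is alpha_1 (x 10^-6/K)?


E1 = Ef*Vf + Em*(1-Vf) = 107.2
alpha_1 = (alpha_f*Ef*Vf + alpha_m*Em*(1-Vf))/E1 = 0.53 x 10^-6/K

0.53 x 10^-6/K


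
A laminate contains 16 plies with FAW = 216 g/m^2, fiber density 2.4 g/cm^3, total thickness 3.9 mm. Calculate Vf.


Vf = n * FAW / (rho_f * h * 1000) = 16 * 216 / (2.4 * 3.9 * 1000) = 0.3692

0.3692


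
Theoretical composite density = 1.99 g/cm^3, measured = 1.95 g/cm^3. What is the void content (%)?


Void% = (rho_theo - rho_actual)/rho_theo * 100 = (1.99 - 1.95)/1.99 * 100 = 2.01%

2.01%


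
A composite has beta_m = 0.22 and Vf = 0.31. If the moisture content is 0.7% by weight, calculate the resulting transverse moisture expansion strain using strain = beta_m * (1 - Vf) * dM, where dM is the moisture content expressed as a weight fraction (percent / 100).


dM = 0.7/100 = 0.007
strain = beta_m * (1-Vf) * dM = 0.22 * 0.69 * 0.007 = 0.0010626

0.0010626


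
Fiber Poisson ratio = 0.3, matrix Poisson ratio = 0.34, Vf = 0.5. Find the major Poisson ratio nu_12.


nu_12 = nu_f*Vf + nu_m*(1-Vf) = 0.3*0.5 + 0.34*0.5 = 0.32

0.32


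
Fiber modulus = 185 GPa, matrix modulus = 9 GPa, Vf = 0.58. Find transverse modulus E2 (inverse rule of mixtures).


1/E2 = Vf/Ef + (1-Vf)/Em = 0.58/185 + 0.42/9
E2 = 20.08 GPa

20.08 GPa


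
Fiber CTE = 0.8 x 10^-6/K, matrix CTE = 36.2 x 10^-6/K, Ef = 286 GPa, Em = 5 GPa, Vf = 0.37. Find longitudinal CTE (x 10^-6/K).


E1 = Ef*Vf + Em*(1-Vf) = 108.97
alpha_1 = (alpha_f*Ef*Vf + alpha_m*Em*(1-Vf))/E1 = 1.82 x 10^-6/K

1.82 x 10^-6/K


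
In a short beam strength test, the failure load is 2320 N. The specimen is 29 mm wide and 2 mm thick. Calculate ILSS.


ILSS = 3F/(4bh) = 3*2320/(4*29*2) = 30.0 MPa

30.0 MPa


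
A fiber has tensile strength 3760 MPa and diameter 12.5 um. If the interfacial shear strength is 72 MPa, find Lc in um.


Lc = sigma_f * d / (2 * tau_i) = 3760 * 12.5 / (2 * 72) = 326.4 um

326.4 um


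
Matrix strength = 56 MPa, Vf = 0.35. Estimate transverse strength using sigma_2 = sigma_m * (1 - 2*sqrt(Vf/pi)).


factor = 1 - 2*sqrt(0.35/pi) = 0.3324
sigma_2 = 56 * 0.3324 = 18.62 MPa

18.62 MPa


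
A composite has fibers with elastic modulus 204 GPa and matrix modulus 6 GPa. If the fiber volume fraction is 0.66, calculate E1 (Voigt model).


E1 = Ef*Vf + Em*(1-Vf) = 204*0.66 + 6*0.34 = 136.68 GPa

136.68 GPa


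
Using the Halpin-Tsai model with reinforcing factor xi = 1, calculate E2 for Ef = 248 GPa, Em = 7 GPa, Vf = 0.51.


eta = (Ef/Em - 1)/(Ef/Em + xi) = (35.4286 - 1)/(35.4286 + 1) = 0.9451
E2 = Em*(1+xi*eta*Vf)/(1-eta*Vf) = 20.03 GPa

20.03 GPa


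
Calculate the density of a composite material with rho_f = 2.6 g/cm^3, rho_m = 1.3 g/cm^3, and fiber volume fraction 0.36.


rho_c = rho_f*Vf + rho_m*(1-Vf) = 2.6*0.36 + 1.3*0.64 = 1.768 g/cm^3

1.768 g/cm^3


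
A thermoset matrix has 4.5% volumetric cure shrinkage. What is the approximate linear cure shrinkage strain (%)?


Linear shrinkage ≈ vol_shrink/3 = 4.5/3 = 1.5%

1.5%


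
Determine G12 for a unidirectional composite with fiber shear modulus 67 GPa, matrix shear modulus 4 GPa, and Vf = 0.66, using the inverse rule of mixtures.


1/G12 = Vf/Gf + (1-Vf)/Gm = 0.66/67 + 0.34/4
G12 = 10.54 GPa

10.54 GPa


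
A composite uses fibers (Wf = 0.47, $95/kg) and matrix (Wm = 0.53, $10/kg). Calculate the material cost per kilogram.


Cost = cost_f*Wf + cost_m*Wm = 95*0.47 + 10*0.53 = $49.95/kg

$49.95/kg


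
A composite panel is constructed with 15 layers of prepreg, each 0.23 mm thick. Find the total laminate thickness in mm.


h = n * t_ply = 15 * 0.23 = 3.45 mm

3.45 mm


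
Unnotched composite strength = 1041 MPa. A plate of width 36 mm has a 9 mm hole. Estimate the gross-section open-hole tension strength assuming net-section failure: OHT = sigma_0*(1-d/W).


OHT = sigma_0*(1-d/W) = 1041*(1-9/36) = 780.8 MPa

780.8 MPa


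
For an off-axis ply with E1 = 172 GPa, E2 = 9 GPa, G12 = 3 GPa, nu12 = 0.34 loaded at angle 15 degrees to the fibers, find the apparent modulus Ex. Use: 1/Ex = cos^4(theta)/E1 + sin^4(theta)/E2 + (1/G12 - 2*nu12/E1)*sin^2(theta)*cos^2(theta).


cos^4(15) = 0.870513, sin^4(15) = 0.004487, sin^2(15)*cos^2(15) = 0.0625
1/G12 - 2*nu12/E1 = 1/3 - 2*0.34/172 = 0.32938 GPa^-1
1/Ex = 0.870513/172 + 0.004487/9 + 0.32938*0.0625 = 0.0261459 GPa^-1
Ex = 38.25 GPa

38.25 GPa


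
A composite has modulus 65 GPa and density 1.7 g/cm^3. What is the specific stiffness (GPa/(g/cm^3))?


Specific stiffness = E/rho = 65/1.7 = 38.2 GPa/(g/cm^3)

38.2 GPa/(g/cm^3)


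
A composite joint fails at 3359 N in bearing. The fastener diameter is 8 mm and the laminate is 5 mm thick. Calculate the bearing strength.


sigma_br = F/(d*h) = 3359/(8*5) = 84.0 MPa

84.0 MPa


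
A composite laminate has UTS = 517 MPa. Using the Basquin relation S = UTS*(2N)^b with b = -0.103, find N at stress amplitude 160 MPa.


N = 0.5 * (S/UTS)^(1/b) = 0.5 * (160/517)^(1/-0.103) = 44087.4775 cycles

44087.4775 cycles


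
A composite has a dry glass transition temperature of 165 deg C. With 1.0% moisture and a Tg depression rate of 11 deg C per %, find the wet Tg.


Tg_wet = Tg_dry - k*moisture = 165 - 11*1.0 = 154.0 deg C

154.0 deg C


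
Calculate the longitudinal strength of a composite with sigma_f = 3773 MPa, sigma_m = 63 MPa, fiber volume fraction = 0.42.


sigma_1 = sigma_f*Vf + sigma_m*(1-Vf) = 3773*0.42 + 63*0.58 = 1621.2 MPa

1621.2 MPa


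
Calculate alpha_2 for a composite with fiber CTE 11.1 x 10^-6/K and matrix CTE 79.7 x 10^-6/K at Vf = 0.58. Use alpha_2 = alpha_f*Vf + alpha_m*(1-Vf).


alpha_2 = alpha_f*Vf + alpha_m*(1-Vf) = 11.1*0.58 + 79.7*0.42 = 39.9 x 10^-6/K

39.9 x 10^-6/K


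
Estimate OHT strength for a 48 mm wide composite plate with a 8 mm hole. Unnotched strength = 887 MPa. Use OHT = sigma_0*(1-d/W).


OHT = sigma_0*(1-d/W) = 887*(1-8/48) = 739.2 MPa

739.2 MPa


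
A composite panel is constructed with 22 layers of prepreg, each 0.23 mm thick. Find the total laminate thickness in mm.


h = n * t_ply = 22 * 0.23 = 5.06 mm

5.06 mm


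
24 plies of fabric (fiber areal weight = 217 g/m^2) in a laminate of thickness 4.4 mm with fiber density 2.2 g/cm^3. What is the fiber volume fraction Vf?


Vf = n * FAW / (rho_f * h * 1000) = 24 * 217 / (2.2 * 4.4 * 1000) = 0.538

0.538


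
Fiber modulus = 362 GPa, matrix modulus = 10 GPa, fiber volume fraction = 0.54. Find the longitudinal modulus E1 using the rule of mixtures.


E1 = Ef*Vf + Em*(1-Vf) = 362*0.54 + 10*0.46 = 200.08 GPa

200.08 GPa


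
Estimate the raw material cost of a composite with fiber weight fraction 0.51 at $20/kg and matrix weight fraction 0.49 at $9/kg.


Cost = cost_f*Wf + cost_m*Wm = 20*0.51 + 9*0.49 = $14.61/kg

$14.61/kg


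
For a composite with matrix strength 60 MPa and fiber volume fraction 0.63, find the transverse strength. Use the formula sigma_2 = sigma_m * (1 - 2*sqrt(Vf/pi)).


factor = 1 - 2*sqrt(0.63/pi) = 0.1044
sigma_2 = 60 * 0.1044 = 6.26 MPa

6.26 MPa


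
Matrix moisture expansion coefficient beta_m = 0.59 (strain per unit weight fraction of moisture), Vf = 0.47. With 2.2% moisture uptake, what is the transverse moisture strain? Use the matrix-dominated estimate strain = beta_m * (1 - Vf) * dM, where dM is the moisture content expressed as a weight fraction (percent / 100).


dM = 2.2/100 = 0.022
strain = beta_m * (1-Vf) * dM = 0.59 * 0.53 * 0.022 = 0.0068794

0.0068794


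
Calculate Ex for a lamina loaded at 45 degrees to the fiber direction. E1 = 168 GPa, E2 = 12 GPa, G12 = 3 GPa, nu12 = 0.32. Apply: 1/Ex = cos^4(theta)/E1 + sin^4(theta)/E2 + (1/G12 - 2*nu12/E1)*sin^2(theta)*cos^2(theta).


cos^4(45) = 0.25, sin^4(45) = 0.25, sin^2(45)*cos^2(45) = 0.25
1/G12 - 2*nu12/E1 = 1/3 - 2*0.32/168 = 0.329524 GPa^-1
1/Ex = 0.25/168 + 0.25/12 + 0.329524*0.25 = 0.1047024 GPa^-1
Ex = 9.55 GPa

9.55 GPa


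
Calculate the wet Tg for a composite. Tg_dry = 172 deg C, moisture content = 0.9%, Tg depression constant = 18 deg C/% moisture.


Tg_wet = Tg_dry - k*moisture = 172 - 18*0.9 = 155.8 deg C

155.8 deg C


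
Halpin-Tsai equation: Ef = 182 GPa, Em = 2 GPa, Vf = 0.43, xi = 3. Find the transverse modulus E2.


eta = (Ef/Em - 1)/(Ef/Em + xi) = (91.0 - 1)/(91.0 + 3) = 0.9574
E2 = Em*(1+xi*eta*Vf)/(1-eta*Vf) = 7.6 GPa

7.6 GPa


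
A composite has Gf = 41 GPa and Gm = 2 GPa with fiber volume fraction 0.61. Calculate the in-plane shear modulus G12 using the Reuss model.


1/G12 = Vf/Gf + (1-Vf)/Gm = 0.61/41 + 0.39/2
G12 = 4.76 GPa

4.76 GPa


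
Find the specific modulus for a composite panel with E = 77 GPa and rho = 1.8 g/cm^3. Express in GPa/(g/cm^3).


Specific stiffness = E/rho = 77/1.8 = 42.8 GPa/(g/cm^3)

42.8 GPa/(g/cm^3)


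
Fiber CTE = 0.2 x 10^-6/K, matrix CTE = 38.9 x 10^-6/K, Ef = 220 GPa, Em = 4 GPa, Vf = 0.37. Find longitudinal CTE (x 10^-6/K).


E1 = Ef*Vf + Em*(1-Vf) = 83.92
alpha_1 = (alpha_f*Ef*Vf + alpha_m*Em*(1-Vf))/E1 = 1.36 x 10^-6/K

1.36 x 10^-6/K


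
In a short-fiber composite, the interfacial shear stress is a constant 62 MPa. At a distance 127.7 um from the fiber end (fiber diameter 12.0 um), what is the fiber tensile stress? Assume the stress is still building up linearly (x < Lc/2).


Force balance: sigma_f * (pi*d^2/4) = tau * (pi*d) * x  ->  sigma_f = 4 * tau * x / d
sigma_f = 4 * 62 * 127.7 / 12.0 = 2639.1 MPa

2639.1 MPa


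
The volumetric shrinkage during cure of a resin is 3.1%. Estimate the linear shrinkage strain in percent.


Linear shrinkage ≈ vol_shrink/3 = 3.1/3 = 1.033%

1.033%


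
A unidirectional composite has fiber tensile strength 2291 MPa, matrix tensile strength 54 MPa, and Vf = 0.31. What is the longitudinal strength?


sigma_1 = sigma_f*Vf + sigma_m*(1-Vf) = 2291*0.31 + 54*0.69 = 747.5 MPa

747.5 MPa


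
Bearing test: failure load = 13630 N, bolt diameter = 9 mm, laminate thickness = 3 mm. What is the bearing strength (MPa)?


sigma_br = F/(d*h) = 13630/(9*3) = 504.8 MPa

504.8 MPa


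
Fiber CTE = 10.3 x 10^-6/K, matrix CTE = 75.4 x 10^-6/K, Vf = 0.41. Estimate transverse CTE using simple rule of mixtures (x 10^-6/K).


alpha_2 = alpha_f*Vf + alpha_m*(1-Vf) = 10.3*0.41 + 75.4*0.59 = 48.7 x 10^-6/K

48.7 x 10^-6/K


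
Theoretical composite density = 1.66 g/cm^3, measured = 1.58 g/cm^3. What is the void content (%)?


Void% = (rho_theo - rho_actual)/rho_theo * 100 = (1.66 - 1.58)/1.66 * 100 = 4.82%

4.82%


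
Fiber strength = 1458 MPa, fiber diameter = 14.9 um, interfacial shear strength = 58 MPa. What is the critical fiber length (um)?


Lc = sigma_f * d / (2 * tau_i) = 1458 * 14.9 / (2 * 58) = 187.3 um

187.3 um


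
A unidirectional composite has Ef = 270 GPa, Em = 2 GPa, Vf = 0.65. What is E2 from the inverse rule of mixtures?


1/E2 = Vf/Ef + (1-Vf)/Em = 0.65/270 + 0.35/2
E2 = 5.64 GPa

5.64 GPa


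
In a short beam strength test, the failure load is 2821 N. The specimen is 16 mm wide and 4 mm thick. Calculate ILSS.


ILSS = 3F/(4bh) = 3*2821/(4*16*4) = 33.06 MPa

33.06 MPa


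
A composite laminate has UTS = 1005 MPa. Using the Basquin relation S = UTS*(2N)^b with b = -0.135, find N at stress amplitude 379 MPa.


N = 0.5 * (S/UTS)^(1/b) = 0.5 * (379/1005)^(1/-0.135) = 685.8134 cycles

685.8134 cycles


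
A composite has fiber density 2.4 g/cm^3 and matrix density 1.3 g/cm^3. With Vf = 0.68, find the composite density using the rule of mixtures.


rho_c = rho_f*Vf + rho_m*(1-Vf) = 2.4*0.68 + 1.3*0.32 = 2.048 g/cm^3

2.048 g/cm^3


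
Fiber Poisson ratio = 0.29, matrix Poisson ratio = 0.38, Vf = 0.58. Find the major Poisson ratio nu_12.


nu_12 = nu_f*Vf + nu_m*(1-Vf) = 0.29*0.58 + 0.38*0.42 = 0.3278

0.3278


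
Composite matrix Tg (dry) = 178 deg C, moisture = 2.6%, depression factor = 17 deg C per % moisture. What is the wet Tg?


Tg_wet = Tg_dry - k*moisture = 178 - 17*2.6 = 133.8 deg C

133.8 deg C


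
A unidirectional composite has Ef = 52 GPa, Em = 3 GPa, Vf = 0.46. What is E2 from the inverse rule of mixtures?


1/E2 = Vf/Ef + (1-Vf)/Em = 0.46/52 + 0.54/3
E2 = 5.3 GPa

5.3 GPa


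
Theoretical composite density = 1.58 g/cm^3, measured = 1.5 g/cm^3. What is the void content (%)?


Void% = (rho_theo - rho_actual)/rho_theo * 100 = (1.58 - 1.5)/1.58 * 100 = 5.06%

5.06%


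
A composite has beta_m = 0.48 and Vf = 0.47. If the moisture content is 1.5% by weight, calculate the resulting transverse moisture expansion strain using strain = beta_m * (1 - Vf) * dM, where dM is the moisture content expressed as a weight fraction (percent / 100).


dM = 1.5/100 = 0.015
strain = beta_m * (1-Vf) * dM = 0.48 * 0.53 * 0.015 = 0.003816

0.003816


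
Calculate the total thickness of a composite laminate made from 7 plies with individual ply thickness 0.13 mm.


h = n * t_ply = 7 * 0.13 = 0.91 mm

0.91 mm


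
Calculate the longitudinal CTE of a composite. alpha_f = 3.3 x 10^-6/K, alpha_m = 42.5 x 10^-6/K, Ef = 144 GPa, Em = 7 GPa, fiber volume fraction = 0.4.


E1 = Ef*Vf + Em*(1-Vf) = 61.8
alpha_1 = (alpha_f*Ef*Vf + alpha_m*Em*(1-Vf))/E1 = 5.96 x 10^-6/K

5.96 x 10^-6/K


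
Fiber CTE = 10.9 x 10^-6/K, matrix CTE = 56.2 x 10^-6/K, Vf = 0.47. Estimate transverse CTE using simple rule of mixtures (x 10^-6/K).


alpha_2 = alpha_f*Vf + alpha_m*(1-Vf) = 10.9*0.47 + 56.2*0.53 = 34.9 x 10^-6/K

34.9 x 10^-6/K


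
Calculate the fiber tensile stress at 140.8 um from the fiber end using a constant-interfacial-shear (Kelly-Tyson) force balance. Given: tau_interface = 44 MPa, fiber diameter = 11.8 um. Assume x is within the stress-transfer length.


Force balance: sigma_f * (pi*d^2/4) = tau * (pi*d) * x  ->  sigma_f = 4 * tau * x / d
sigma_f = 4 * 44 * 140.8 / 11.8 = 2100.1 MPa

2100.1 MPa


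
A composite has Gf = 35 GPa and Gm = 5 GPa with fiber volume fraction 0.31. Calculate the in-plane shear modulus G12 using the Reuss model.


1/G12 = Vf/Gf + (1-Vf)/Gm = 0.31/35 + 0.69/5
G12 = 6.81 GPa

6.81 GPa


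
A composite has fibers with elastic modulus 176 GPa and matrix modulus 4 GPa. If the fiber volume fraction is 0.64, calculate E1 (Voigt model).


E1 = Ef*Vf + Em*(1-Vf) = 176*0.64 + 4*0.36 = 114.08 GPa

114.08 GPa


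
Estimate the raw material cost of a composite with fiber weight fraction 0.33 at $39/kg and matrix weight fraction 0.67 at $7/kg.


Cost = cost_f*Wf + cost_m*Wm = 39*0.33 + 7*0.67 = $17.56/kg

$17.56/kg


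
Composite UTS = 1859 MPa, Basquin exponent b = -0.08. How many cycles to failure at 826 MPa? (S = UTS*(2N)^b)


N = 0.5 * (S/UTS)^(1/b) = 0.5 * (826/1859)^(1/-0.08) = 12668.1088 cycles

12668.1088 cycles


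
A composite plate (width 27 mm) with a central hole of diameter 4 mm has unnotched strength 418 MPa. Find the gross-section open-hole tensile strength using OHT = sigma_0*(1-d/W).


OHT = sigma_0*(1-d/W) = 418*(1-4/27) = 356.1 MPa

356.1 MPa


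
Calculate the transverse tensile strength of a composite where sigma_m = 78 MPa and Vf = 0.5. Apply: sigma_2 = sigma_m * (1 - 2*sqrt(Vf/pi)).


factor = 1 - 2*sqrt(0.5/pi) = 0.2021
sigma_2 = 78 * 0.2021 = 15.77 MPa

15.77 MPa


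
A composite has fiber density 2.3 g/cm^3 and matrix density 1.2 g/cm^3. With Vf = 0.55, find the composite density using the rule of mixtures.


rho_c = rho_f*Vf + rho_m*(1-Vf) = 2.3*0.55 + 1.2*0.45 = 1.805 g/cm^3

1.805 g/cm^3


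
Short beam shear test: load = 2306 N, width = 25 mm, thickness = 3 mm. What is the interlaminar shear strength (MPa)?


ILSS = 3F/(4bh) = 3*2306/(4*25*3) = 23.06 MPa

23.06 MPa


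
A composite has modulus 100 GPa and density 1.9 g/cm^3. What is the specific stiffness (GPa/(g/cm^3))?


Specific stiffness = E/rho = 100/1.9 = 52.6 GPa/(g/cm^3)

52.6 GPa/(g/cm^3)


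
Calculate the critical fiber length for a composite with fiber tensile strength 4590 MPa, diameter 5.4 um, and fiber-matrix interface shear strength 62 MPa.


Lc = sigma_f * d / (2 * tau_i) = 4590 * 5.4 / (2 * 62) = 199.9 um

199.9 um


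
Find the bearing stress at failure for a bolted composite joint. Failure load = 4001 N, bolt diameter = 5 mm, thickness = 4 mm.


sigma_br = F/(d*h) = 4001/(5*4) = 200.1 MPa

200.1 MPa


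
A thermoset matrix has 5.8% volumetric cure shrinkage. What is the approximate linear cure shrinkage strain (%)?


Linear shrinkage ≈ vol_shrink/3 = 5.8/3 = 1.933%

1.933%


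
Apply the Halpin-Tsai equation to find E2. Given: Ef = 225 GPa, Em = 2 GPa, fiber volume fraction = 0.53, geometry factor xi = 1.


eta = (Ef/Em - 1)/(Ef/Em + xi) = (112.5 - 1)/(112.5 + 1) = 0.9824
E2 = Em*(1+xi*eta*Vf)/(1-eta*Vf) = 6.34 GPa

6.34 GPa


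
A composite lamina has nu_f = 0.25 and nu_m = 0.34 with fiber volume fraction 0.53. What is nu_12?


nu_12 = nu_f*Vf + nu_m*(1-Vf) = 0.25*0.53 + 0.34*0.47 = 0.2923

0.2923


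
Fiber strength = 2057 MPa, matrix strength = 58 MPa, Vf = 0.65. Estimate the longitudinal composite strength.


sigma_1 = sigma_f*Vf + sigma_m*(1-Vf) = 2057*0.65 + 58*0.35 = 1357.4 MPa

1357.4 MPa


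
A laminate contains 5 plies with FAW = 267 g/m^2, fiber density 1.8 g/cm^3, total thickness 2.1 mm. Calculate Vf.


Vf = n * FAW / (rho_f * h * 1000) = 5 * 267 / (1.8 * 2.1 * 1000) = 0.3532

0.3532


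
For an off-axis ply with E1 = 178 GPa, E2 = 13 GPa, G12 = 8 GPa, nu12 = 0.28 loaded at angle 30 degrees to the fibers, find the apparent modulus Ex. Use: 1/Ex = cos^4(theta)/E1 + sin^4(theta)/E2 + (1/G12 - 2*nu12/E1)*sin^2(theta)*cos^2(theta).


cos^4(30) = 0.5625, sin^4(30) = 0.0625, sin^2(30)*cos^2(30) = 0.1875
1/G12 - 2*nu12/E1 = 1/8 - 2*0.28/178 = 0.121854 GPa^-1
1/Ex = 0.5625/178 + 0.0625/13 + 0.121854*0.1875 = 0.0308154 GPa^-1
Ex = 32.45 GPa

32.45 GPa


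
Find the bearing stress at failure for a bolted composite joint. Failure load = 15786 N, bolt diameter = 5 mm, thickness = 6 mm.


sigma_br = F/(d*h) = 15786/(5*6) = 526.2 MPa

526.2 MPa


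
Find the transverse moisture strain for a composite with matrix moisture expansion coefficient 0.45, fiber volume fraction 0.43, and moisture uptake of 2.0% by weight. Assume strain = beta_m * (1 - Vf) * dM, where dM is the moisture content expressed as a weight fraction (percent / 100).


dM = 2.0/100 = 0.02
strain = beta_m * (1-Vf) * dM = 0.45 * 0.57 * 0.02 = 0.00513

0.00513


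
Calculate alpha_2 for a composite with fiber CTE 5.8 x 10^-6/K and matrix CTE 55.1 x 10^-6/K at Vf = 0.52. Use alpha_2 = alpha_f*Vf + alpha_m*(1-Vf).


alpha_2 = alpha_f*Vf + alpha_m*(1-Vf) = 5.8*0.52 + 55.1*0.48 = 29.5 x 10^-6/K

29.5 x 10^-6/K


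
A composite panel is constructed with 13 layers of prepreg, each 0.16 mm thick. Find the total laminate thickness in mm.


h = n * t_ply = 13 * 0.16 = 2.08 mm

2.08 mm


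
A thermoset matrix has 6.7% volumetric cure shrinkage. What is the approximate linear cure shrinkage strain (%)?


Linear shrinkage ≈ vol_shrink/3 = 6.7/3 = 2.233%

2.233%


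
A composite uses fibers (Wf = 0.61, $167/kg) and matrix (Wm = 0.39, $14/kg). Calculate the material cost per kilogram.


Cost = cost_f*Wf + cost_m*Wm = 167*0.61 + 14*0.39 = $107.33/kg

$107.33/kg


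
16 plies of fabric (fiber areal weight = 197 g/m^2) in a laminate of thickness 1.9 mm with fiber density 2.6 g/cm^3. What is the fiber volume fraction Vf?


Vf = n * FAW / (rho_f * h * 1000) = 16 * 197 / (2.6 * 1.9 * 1000) = 0.6381

0.6381


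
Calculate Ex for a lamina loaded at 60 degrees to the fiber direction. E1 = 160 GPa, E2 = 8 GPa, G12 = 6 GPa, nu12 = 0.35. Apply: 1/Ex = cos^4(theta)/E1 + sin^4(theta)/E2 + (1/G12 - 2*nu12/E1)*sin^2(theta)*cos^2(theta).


cos^4(60) = 0.0625, sin^4(60) = 0.5625, sin^2(60)*cos^2(60) = 0.1875
1/G12 - 2*nu12/E1 = 1/6 - 2*0.35/160 = 0.162292 GPa^-1
1/Ex = 0.0625/160 + 0.5625/8 + 0.162292*0.1875 = 0.1011328 GPa^-1
Ex = 9.89 GPa

9.89 GPa


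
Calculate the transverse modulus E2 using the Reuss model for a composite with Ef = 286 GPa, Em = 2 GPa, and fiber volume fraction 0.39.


1/E2 = Vf/Ef + (1-Vf)/Em = 0.39/286 + 0.61/2
E2 = 3.26 GPa

3.26 GPa


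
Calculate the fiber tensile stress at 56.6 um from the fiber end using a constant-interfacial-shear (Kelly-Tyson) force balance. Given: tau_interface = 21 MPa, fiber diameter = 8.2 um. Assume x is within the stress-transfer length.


Force balance: sigma_f * (pi*d^2/4) = tau * (pi*d) * x  ->  sigma_f = 4 * tau * x / d
sigma_f = 4 * 21 * 56.6 / 8.2 = 579.8 MPa

579.8 MPa


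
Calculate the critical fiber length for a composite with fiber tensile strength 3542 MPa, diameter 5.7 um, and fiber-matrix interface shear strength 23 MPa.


Lc = sigma_f * d / (2 * tau_i) = 3542 * 5.7 / (2 * 23) = 438.9 um

438.9 um


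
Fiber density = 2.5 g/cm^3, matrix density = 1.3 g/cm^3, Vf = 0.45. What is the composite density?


rho_c = rho_f*Vf + rho_m*(1-Vf) = 2.5*0.45 + 1.3*0.55 = 1.84 g/cm^3

1.84 g/cm^3


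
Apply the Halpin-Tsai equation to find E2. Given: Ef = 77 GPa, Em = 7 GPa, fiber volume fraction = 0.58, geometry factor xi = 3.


eta = (Ef/Em - 1)/(Ef/Em + xi) = (11.0 - 1)/(11.0 + 3) = 0.7143
E2 = Em*(1+xi*eta*Vf)/(1-eta*Vf) = 26.8 GPa

26.8 GPa


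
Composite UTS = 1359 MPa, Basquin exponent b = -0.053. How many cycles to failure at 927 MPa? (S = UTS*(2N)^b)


N = 0.5 * (S/UTS)^(1/b) = 0.5 * (927/1359)^(1/-0.053) = 681.8389 cycles

681.8389 cycles


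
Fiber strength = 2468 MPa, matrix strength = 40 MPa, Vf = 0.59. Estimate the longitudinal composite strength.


sigma_1 = sigma_f*Vf + sigma_m*(1-Vf) = 2468*0.59 + 40*0.41 = 1472.5 MPa

1472.5 MPa


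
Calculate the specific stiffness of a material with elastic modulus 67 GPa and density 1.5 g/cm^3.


Specific stiffness = E/rho = 67/1.5 = 44.7 GPa/(g/cm^3)

44.7 GPa/(g/cm^3)


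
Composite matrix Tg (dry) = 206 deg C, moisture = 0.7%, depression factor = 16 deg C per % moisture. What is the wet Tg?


Tg_wet = Tg_dry - k*moisture = 206 - 16*0.7 = 194.8 deg C

194.8 deg C


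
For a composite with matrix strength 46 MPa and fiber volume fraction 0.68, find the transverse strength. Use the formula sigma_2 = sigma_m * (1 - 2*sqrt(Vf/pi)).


factor = 1 - 2*sqrt(0.68/pi) = 0.0695
sigma_2 = 46 * 0.0695 = 3.2 MPa

3.2 MPa


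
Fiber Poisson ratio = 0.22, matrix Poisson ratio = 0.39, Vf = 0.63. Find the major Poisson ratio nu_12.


nu_12 = nu_f*Vf + nu_m*(1-Vf) = 0.22*0.63 + 0.39*0.37 = 0.2829

0.2829


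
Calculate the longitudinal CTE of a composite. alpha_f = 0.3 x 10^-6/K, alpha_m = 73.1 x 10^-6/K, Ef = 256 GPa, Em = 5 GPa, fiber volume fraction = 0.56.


E1 = Ef*Vf + Em*(1-Vf) = 145.56
alpha_1 = (alpha_f*Ef*Vf + alpha_m*Em*(1-Vf))/E1 = 1.4 x 10^-6/K

1.4 x 10^-6/K


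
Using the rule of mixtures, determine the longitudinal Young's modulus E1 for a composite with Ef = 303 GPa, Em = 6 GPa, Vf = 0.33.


E1 = Ef*Vf + Em*(1-Vf) = 303*0.33 + 6*0.67 = 104.01 GPa

104.01 GPa


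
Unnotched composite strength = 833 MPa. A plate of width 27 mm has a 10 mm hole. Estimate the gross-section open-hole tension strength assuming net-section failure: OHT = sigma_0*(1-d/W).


OHT = sigma_0*(1-d/W) = 833*(1-10/27) = 524.5 MPa

524.5 MPa


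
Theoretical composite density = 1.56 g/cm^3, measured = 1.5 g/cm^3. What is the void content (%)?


Void% = (rho_theo - rho_actual)/rho_theo * 100 = (1.56 - 1.5)/1.56 * 100 = 3.85%

3.85%


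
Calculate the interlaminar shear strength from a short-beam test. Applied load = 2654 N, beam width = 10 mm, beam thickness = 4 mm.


ILSS = 3F/(4bh) = 3*2654/(4*10*4) = 49.76 MPa

49.76 MPa


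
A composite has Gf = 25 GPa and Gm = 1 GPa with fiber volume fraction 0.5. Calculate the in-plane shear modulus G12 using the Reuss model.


1/G12 = Vf/Gf + (1-Vf)/Gm = 0.5/25 + 0.5/1
G12 = 1.92 GPa

1.92 GPa
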